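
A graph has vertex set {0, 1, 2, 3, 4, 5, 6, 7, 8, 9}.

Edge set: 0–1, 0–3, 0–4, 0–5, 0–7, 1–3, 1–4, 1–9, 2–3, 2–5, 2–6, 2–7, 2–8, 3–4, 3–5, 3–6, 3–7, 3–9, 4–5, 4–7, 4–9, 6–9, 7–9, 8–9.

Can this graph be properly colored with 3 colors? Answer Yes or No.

3, 4, 7, 9 form a clique, so at least 4 colors are needed.
So 3 colors are not enough.

No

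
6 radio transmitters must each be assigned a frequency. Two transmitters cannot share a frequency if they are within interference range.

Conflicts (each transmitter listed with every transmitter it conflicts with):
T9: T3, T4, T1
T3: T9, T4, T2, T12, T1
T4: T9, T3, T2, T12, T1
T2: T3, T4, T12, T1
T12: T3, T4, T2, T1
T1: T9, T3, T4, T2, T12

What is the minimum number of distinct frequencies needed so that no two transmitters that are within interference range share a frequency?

T3, T4, T2, T12, T1 pairwise conflict, so at least 5 frequencies are needed.
A valid assignment using 5 frequencies: T9=4, T3=2, T4=3, T2=5, T12=4, T1=1. Each listed conflict is separated.

5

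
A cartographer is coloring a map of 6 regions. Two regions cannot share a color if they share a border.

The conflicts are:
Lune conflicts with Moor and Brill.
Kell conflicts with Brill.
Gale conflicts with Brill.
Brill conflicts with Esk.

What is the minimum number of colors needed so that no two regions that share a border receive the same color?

2

Lune and Moor conflict, so at least 2 colors are needed.
One proper 2-coloring: Lune=2, Kell=2, Moor=1, Gale=2, Brill=1, Esk=2. Each listed conflict is separated.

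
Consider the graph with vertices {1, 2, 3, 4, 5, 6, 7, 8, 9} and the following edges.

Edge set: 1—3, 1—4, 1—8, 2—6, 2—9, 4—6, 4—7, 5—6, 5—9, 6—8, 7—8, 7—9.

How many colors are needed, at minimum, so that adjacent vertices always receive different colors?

3

The cycle 9-7-4-6-2-9 has odd length 5, so it cannot be 2-colored; at least 3 colors are needed.
A valid assignment using 3 colors: 1=red, 2=blue, 3=blue, 4=blue, 5=blue, 6=red, 7=green, 8=blue, 9=red. Every edge joins two different colors.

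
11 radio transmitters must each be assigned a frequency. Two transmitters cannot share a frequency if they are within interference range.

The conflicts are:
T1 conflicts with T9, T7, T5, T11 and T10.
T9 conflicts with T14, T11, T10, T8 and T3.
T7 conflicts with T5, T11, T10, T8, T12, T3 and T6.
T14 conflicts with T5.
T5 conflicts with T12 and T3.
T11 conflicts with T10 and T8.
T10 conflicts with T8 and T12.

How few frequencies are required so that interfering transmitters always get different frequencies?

T9, T11, T10, T8 all conflict with each other, so at least 4 frequencies are needed.
4 frequencies suffice: frequency 1 → {T9, T7}; frequency 2 → {T5, T10, T6}; frequency 3 → {T14, T11, T12, T3}; frequency 4 → {T1, T8}. Every pair that conflicts lands in different frequencies.

4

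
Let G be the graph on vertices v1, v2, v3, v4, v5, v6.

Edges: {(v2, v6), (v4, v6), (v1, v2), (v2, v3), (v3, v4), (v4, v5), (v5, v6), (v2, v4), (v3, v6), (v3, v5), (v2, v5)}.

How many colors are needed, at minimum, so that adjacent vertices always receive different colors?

v2, v3, v4, v5, v6 are mutually adjacent (a clique of size 5), so at least 5 colors are needed.
One proper 5-coloring: v1=B, v2=R, v3=P, v4=Y, v5=G, v6=B. No two adjacent vertices share a color.

5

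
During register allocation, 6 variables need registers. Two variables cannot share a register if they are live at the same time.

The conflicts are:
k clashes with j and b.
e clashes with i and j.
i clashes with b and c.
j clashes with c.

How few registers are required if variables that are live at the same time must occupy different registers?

3

The cycle i-b-k-j-e-i has odd length 5, so it cannot be 2-colored; at least 3 registers are needed.
3 registers suffice: register 1 → {i, j}; register 2 → {k, e, c}; register 3 → {b}. Each listed conflict is separated.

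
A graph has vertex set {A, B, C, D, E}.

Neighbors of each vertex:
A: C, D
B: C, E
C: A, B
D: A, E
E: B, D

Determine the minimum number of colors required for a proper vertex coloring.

3

The cycle D-A-C-B-E-D has odd length 5, so it cannot be 2-colored; at least 3 colors are needed.
A valid assignment using 3 colors: A=2, B=3, C=1, D=1, E=2. Every edge joins two different colors.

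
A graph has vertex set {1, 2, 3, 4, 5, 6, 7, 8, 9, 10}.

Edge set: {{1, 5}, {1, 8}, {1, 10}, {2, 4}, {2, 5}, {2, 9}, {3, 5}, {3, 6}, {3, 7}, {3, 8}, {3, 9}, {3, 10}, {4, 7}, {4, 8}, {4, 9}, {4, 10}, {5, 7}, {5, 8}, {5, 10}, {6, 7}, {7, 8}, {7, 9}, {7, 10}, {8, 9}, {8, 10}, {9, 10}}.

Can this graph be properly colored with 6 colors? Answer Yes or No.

The chromatic number is 5. 3, 5, 7, 8, 10 are mutually adjacent (a clique of size 5), so at least 5 colors are needed.
5 colors suffice: color a → {2, 6, 8}; color b → {10}; color c → {1, 7}; color d → {3, 4}; color e → {5, 9}.
Since 6 ≥ 5, a proper 6-coloring certainly exists.

Yes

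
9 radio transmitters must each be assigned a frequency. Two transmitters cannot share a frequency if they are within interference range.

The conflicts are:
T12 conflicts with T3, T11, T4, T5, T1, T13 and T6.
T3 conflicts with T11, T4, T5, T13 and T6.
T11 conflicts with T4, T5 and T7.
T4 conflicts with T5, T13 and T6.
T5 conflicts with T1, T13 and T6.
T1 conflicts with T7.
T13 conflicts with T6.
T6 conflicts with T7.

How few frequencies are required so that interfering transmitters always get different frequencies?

6

T12, T3, T4, T5, T13, T6 pairwise conflict, so at least 6 frequencies are needed.
Using 6 frequencies: T12=2, T3=4, T11=5, T4=3, T5=1, T1=3, T13=6, T6=5, T7=1. No two conflicting transmitters share a frequency.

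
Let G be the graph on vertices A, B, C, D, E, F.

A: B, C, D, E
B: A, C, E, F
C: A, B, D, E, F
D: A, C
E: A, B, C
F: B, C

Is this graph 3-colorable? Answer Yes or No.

A, B, C, E are pairwise adjacent (a clique of size 4), so at least 4 colors are needed.
So 3 colors are not enough.

No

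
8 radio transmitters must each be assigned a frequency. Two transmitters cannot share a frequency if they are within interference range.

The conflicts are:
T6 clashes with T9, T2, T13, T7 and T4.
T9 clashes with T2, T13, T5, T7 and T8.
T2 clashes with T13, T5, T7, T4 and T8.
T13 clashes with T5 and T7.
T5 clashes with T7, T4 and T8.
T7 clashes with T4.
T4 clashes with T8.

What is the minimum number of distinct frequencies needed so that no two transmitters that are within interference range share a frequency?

T6, T9, T2, T13, T7 all conflict with each other, so at least 5 frequencies are needed.
5 frequencies suffice: frequency 1 → {T2}; frequency 2 → {T9, T4}; frequency 3 → {T7, T8}; frequency 4 → {T6, T5}; frequency 5 → {T13}. No two conflicting transmitters share a frequency.

5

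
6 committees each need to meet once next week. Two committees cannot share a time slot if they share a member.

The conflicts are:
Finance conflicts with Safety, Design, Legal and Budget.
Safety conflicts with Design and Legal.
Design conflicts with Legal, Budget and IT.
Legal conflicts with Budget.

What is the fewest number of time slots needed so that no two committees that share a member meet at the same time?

4

Finance, Safety, Design, Legal are mutually in conflict, so at least 4 time slots are needed.
4 time slots suffice: time slot 1 → {Design}; time slot 2 → {Finance, IT}; time slot 3 → {Legal}; time slot 4 → {Safety, Budget}. No two conflicting committees share a time slot.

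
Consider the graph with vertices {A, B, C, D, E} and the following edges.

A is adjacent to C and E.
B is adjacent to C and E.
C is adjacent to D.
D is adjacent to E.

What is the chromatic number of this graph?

A and E are adjacent, so at least 2 colors are needed.
2 colors suffice: color red → {C, E}; color blue → {A, B, D}. No two adjacent vertices share a color.

2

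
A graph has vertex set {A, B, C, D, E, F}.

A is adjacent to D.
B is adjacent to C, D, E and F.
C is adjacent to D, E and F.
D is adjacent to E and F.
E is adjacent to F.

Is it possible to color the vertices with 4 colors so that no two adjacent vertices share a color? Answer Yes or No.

B, C, D, E, F form a clique, so at least 5 colors are needed.
So 4 colors are not enough.

No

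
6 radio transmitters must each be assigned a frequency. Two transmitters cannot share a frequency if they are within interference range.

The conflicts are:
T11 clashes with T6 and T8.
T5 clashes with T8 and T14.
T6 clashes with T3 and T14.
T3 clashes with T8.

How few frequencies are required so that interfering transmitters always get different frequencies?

The cycle T5-T8-T3-T6-T14-T5 has odd length 5, so it cannot be 2-colored; at least 3 frequencies are needed.
3 frequencies suffice: frequency 1 → {T6, T8}; frequency 2 → {T11, T3, T14}; frequency 3 → {T5}. Each listed conflict is separated.

3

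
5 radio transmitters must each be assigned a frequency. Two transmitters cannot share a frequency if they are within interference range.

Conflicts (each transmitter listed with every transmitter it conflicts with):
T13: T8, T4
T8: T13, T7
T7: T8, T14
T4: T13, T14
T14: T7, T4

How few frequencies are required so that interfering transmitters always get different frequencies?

The cycle T14-T7-T8-T13-T4-T14 has odd length 5, so it cannot be 2-colored; at least 3 frequencies are needed.
3 frequencies suffice: T13=3, T8=1, T7=2, T4=2, T14=1. Every pair that conflicts lands in different frequencies.

3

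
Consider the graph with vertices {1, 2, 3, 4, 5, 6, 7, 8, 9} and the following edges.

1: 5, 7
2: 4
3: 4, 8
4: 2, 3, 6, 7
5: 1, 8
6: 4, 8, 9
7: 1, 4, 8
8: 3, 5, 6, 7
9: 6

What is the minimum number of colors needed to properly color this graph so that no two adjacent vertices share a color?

2 and 4 are adjacent, so at least 2 colors are needed.
2 colors suffice: 1=red, 2=blue, 3=blue, 4=red, 5=blue, 6=blue, 7=blue, 8=red, 9=red. Every edge joins two different colors.

2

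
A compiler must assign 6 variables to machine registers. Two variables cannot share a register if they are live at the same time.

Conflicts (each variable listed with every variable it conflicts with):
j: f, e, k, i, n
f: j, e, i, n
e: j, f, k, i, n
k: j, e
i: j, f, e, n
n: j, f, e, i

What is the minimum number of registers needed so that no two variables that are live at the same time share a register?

j, f, e, i, n are mutually in conflict, so at least 5 registers are needed.
5 registers suffice: register 1 → {j}; register 2 → {e}; register 3 → {k, n}; register 4 → {f}; register 5 → {i}. No two conflicting variables share a register.

5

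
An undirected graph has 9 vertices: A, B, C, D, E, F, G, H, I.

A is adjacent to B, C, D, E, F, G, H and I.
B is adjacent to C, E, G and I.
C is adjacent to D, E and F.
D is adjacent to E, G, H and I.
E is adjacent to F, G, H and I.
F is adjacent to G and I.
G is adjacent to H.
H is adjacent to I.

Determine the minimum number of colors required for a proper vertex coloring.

5

A, D, E, H, I are mutually adjacent (a clique of size 5), so at least 5 colors are needed.
5 colors suffice: color 1 → {A}; color 2 → {E}; color 3 → {C, G, I}; color 4 → {B, D, F}; color 5 → {H}. Each edge has distinct colors on its endpoints.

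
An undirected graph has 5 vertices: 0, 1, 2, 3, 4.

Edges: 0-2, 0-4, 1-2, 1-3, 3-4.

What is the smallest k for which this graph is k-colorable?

The cycle 2-0-4-3-1-2 has odd length 5, so it cannot be 2-colored; at least 3 colors are needed.
3 colors suffice: color a → {1, 4}; color b → {0, 3}; color c → {2}. No two adjacent vertices share a color.

3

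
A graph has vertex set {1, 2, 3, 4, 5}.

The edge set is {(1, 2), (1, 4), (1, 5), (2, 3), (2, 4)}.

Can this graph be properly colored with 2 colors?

1, 2, 4 are mutually adjacent, so at least 3 colors are needed.
So 2 colors are not enough.

No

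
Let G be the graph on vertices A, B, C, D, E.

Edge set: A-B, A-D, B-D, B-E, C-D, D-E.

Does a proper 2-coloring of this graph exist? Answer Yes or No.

A, B, D are pairwise adjacent, so at least 3 colors are needed.
So 2 colors are not enough.

No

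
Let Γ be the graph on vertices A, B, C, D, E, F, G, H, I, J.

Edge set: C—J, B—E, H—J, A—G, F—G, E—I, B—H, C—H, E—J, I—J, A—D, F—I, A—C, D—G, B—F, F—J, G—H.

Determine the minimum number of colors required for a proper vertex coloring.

3

C, H, J form a triangle, so at least 3 colors are needed.
One proper 3-coloring: A=blue, B=red, C=green, D=green, E=blue, F=blue, G=red, H=blue, I=green, J=red. Every edge joins two different colors.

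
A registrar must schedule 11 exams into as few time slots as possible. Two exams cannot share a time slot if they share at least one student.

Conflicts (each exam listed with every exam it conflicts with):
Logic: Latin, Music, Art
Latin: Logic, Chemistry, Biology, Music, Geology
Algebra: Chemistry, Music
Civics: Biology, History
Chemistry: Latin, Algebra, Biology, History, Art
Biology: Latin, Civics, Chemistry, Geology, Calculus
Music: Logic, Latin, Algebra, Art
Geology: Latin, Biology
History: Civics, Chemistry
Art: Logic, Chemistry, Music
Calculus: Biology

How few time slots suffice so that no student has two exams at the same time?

Latin, Biology, Geology are mutually in conflict, so at least 3 time slots are needed.
3 time slots suffice: time slot 1 → {Biology, Music, History}; time slot 2 → {Latin, Algebra, Civics, Art, Calculus}; time slot 3 → {Logic, Chemistry, Geology}. No two conflicting exams share a time slot.

3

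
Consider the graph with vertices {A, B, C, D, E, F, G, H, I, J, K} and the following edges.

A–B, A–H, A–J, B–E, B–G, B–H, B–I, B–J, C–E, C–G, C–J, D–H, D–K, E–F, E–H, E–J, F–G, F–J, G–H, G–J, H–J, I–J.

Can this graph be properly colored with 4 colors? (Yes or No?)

Yes

The chromatic number is 4. A, B, H, J are mutually adjacent (a clique of size 4), so at least 4 colors are needed.
4 colors suffice: A=yellow, B=green, C=blue, D=red, E=yellow, F=blue, G=yellow, H=blue, I=blue, J=red, K=blue.
That is already a proper 4-coloring.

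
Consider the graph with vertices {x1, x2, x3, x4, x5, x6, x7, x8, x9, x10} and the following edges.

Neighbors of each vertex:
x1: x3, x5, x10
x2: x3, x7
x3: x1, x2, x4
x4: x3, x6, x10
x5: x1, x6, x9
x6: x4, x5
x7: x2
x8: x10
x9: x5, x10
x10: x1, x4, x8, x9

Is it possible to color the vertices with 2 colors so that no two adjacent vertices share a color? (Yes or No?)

The cycle x9-x5-x6-x4-x10-x9 has odd length 5, so it cannot be 2-colored; at least 3 colors are needed.
So 2 colors are not enough.

No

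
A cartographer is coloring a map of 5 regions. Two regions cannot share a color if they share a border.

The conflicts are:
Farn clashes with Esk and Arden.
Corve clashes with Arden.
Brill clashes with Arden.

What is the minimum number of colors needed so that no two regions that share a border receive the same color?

Farn and Esk conflict, so at least 2 colors are needed.
2 colors suffice: color 1 → {Esk, Arden}; color 2 → {Farn, Corve, Brill}. Each listed conflict is separated.

2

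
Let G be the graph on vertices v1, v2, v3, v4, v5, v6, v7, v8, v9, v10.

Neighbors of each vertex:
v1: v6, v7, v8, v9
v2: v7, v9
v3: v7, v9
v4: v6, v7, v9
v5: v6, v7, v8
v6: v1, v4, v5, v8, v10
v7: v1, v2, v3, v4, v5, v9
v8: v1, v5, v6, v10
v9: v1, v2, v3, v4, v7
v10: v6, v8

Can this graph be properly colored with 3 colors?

The chromatic number is 3. v2, v7, v9 form a triangle, so at least 3 colors are needed.
One proper 3-coloring: v1=3, v2=3, v3=3, v4=3, v5=3, v6=1, v7=1, v8=2, v9=2, v10=3.
That is already a proper 3-coloring.

Yes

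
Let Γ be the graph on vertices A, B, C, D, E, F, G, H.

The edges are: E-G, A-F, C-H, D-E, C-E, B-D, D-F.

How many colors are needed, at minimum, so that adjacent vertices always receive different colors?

D and E are adjacent, so at least 2 colors are needed.
A valid assignment using 2 colors: A=2, B=1, C=2, D=2, E=1, F=1, G=2, H=1. Every edge joins two different colors.

2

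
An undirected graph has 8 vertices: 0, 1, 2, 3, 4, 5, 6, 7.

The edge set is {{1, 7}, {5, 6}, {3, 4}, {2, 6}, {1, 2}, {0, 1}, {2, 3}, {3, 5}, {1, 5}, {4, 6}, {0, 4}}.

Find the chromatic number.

3

The cycle 1-2-6-4-0-1 has odd length 5, so it cannot be 2-colored; at least 3 colors are needed.
3 colors suffice: color red → {1, 3, 6}; color blue → {2, 4, 5, 7}; color green → {0}. No two adjacent vertices share a color.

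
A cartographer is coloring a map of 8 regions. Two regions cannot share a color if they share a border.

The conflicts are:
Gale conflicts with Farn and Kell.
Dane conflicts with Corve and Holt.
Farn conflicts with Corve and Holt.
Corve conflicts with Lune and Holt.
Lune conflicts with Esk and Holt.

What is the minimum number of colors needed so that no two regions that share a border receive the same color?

Farn, Corve, Holt are mutually in conflict, so at least 3 colors are needed.
3 colors suffice: color 1 → {Gale, Corve, Esk}; color 2 → {Kell, Holt}; color 3 → {Dane, Farn, Lune}. Every pair that conflicts lands in different colors.

3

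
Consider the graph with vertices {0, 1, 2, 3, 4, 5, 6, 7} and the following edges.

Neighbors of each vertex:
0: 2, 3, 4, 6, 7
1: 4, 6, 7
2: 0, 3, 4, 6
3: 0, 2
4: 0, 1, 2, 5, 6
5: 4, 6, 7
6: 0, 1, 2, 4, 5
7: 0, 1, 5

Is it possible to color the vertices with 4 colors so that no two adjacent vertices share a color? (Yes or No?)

Yes

The chromatic number is 4. 0, 2, 4, 6 are mutually adjacent (a clique of size 4), so at least 4 colors are needed.
4 colors suffice: 0=green, 1=green, 2=yellow, 3=red, 4=red, 5=green, 6=blue, 7=red.
That is already a proper 4-coloring.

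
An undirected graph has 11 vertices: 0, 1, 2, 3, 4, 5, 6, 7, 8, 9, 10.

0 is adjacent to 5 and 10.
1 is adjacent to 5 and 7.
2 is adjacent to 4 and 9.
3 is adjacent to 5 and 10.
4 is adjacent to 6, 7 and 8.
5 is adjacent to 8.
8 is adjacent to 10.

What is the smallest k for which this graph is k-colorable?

The cycle 8-4-7-1-5-8 has odd length 5, so it cannot be 2-colored; at least 3 colors are needed.
3 colors suffice: color red → {4, 5, 9, 10}; color blue → {0, 2, 3, 6, 7, 8}; color green → {1}. Each edge has distinct colors on its endpoints.

3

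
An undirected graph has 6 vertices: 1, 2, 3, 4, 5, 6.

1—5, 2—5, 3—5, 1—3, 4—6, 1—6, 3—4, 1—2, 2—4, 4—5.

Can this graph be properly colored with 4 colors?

The chromatic number is 3. 3, 4, 5 form a triangle, so at least 3 colors are needed.
One proper 3-coloring: 1=a, 2=c, 3=c, 4=a, 5=b, 6=b.
Since 4 ≥ 3, a proper 4-coloring certainly exists.

Yes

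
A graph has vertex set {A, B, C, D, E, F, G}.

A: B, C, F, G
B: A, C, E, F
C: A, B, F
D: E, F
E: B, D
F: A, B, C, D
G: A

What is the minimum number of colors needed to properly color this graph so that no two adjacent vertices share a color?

4

A, B, C, F are pairwise adjacent (a clique of size 4), so at least 4 colors are needed.
One proper 4-coloring: A=3, B=2, C=4, D=2, E=1, F=1, G=1. Each edge has distinct colors on its endpoints.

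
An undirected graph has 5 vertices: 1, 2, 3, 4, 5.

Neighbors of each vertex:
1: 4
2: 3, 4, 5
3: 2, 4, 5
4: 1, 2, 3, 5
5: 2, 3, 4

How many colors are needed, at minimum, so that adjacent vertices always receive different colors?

2, 3, 4, 5 are pairwise adjacent (a clique of size 4), so at least 4 colors are needed.
One proper 4-coloring: 1=b, 2=c, 3=d, 4=a, 5=b. No two adjacent vertices share a color.

4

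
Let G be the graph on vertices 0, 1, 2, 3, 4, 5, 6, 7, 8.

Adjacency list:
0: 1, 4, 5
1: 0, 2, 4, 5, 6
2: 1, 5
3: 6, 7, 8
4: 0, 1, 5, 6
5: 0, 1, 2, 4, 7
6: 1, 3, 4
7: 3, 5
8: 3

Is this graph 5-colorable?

The chromatic number is 4. 0, 1, 4, 5 are pairwise adjacent (a clique of size 4), so at least 4 colors are needed.
4 colors suffice: color red → {3, 5}; color blue → {1, 7, 8}; color green → {2, 4}; color yellow → {0, 6}.
Since 5 ≥ 4, a proper 5-coloring certainly exists.

Yes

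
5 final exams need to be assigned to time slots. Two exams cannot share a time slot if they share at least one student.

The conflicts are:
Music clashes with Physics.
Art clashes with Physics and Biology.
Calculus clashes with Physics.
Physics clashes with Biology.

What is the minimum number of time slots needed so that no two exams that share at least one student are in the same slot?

Art, Physics, Biology all conflict with each other, so at least 3 time slots are needed.
Using 3 time slots: Music=2, Art=3, Calculus=2, Physics=1, Biology=2. Each listed conflict is separated.

3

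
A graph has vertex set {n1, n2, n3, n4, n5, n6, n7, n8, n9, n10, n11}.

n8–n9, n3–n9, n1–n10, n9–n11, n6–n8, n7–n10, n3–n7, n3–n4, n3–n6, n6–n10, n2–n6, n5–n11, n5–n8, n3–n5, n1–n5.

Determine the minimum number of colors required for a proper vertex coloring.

The cycle n7-n3-n5-n1-n10-n7 has odd length 5, so it cannot be 2-colored; at least 3 colors are needed.
3 colors suffice: color 1 → {n2, n3, n8, n10, n11}; color 2 → {n4, n5, n6, n7, n9}; color 3 → {n1}. No two adjacent vertices share a color.

3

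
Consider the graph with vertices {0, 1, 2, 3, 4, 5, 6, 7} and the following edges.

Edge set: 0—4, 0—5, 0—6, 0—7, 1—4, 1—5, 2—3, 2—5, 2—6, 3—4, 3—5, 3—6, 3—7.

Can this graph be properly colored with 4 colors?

Yes

The chromatic number is 3. 2, 3, 6 are pairwise adjacent, so at least 3 colors are needed.
One proper 3-coloring: 0=red, 1=red, 2=green, 3=red, 4=blue, 5=blue, 6=blue, 7=blue.
Since 4 ≥ 3, a proper 4-coloring certainly exists.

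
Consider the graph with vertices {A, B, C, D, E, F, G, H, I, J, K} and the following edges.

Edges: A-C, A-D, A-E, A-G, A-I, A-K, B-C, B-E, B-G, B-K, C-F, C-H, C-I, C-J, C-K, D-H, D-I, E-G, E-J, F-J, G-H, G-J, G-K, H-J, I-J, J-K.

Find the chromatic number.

B, G, K are mutually adjacent, so at least 3 colors are needed.
3 colors suffice: color 1 → {A, B, J}; color 2 → {C, D, G}; color 3 → {E, F, H, I, K}. Every edge joins two different colors.

3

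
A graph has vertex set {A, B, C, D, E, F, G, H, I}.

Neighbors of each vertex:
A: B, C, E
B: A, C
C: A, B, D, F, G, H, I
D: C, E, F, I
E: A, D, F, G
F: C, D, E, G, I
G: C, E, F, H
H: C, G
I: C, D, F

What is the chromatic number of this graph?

C, D, F, I are pairwise adjacent (a clique of size 4), so at least 4 colors are needed.
4 colors suffice: color 1 → {C, E}; color 2 → {A, F, H}; color 3 → {B, D, G}; color 4 → {I}. No two adjacent vertices share a color.

4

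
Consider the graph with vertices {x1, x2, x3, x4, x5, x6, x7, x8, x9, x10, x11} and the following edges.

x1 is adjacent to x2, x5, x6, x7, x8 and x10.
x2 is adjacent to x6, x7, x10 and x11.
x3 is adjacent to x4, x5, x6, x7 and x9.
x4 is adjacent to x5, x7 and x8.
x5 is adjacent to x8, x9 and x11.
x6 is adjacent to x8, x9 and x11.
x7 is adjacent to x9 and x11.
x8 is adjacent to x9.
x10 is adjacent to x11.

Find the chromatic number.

x1, x2, x6 are pairwise adjacent, so at least 3 colors are needed.
One proper 3-coloring: x1=1, x2=3, x3=3, x4=1, x5=2, x6=2, x7=2, x8=3, x9=1, x10=2, x11=1. No two adjacent vertices share a color.

3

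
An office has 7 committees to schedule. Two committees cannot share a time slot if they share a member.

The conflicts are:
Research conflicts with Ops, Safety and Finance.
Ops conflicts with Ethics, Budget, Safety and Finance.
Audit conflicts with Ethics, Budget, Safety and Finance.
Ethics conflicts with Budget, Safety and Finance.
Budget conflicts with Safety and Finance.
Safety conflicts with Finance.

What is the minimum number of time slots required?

Audit, Ethics, Budget, Safety, Finance are mutually in conflict, so at least 5 time slots are needed.
Using 5 time slots: Research=3, Ops=4, Audit=4, Ethics=5, Budget=3, Safety=1, Finance=2. No two conflicting committees share a time slot.

5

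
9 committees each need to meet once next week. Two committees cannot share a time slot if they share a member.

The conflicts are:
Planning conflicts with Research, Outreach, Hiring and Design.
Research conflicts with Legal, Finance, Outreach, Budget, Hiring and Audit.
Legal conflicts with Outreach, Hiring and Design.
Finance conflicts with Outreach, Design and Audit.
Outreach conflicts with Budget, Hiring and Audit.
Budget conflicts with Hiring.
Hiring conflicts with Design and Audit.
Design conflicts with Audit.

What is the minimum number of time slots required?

Research, Outreach, Budget, Hiring all conflict with each other, so at least 4 time slots are needed.
A valid assignment using 4 time slots: Planning=4, Research=2, Legal=4, Finance=3, Outreach=1, Budget=4, Hiring=3, Design=1, Audit=4. No two conflicting committees share a time slot.

4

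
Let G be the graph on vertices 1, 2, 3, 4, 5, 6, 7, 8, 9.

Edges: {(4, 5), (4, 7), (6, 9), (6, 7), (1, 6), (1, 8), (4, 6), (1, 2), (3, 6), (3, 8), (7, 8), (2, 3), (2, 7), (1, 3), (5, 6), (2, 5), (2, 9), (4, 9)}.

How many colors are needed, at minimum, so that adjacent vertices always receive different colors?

3

4, 6, 7 are mutually adjacent, so at least 3 colors are needed.
3 colors suffice: color a → {2, 6, 8}; color b → {1, 4}; color c → {3, 5, 7, 9}. Every edge joins two different colors.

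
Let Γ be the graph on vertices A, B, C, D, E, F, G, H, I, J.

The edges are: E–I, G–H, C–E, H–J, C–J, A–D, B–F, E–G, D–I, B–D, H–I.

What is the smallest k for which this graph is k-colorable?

The cycle E-G-H-J-C-E has odd length 5, so it cannot be 2-colored; at least 3 colors are needed.
3 colors suffice: color 1 → {D, E, F, H}; color 2 → {A, B, C, G, I}; color 3 → {J}. Every edge joins two different colors.

3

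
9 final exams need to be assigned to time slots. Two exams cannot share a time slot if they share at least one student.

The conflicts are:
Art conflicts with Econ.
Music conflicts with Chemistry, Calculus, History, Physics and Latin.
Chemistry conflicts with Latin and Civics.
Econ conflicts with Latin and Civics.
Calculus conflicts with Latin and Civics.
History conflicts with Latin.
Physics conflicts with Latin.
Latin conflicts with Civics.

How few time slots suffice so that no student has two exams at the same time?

3

Music, Physics, Latin are mutually in conflict, so at least 3 time slots are needed.
A valid assignment using 3 time slots: Art=1, Music=2, Chemistry=3, Econ=3, Calculus=3, History=3, Physics=3, Latin=1, Civics=2. Every pair that conflicts lands in different time slots.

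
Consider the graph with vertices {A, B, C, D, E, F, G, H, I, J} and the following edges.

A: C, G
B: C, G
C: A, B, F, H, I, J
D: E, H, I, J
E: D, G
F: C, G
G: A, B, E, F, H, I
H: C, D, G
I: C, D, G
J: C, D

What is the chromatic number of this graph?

2

F and G are adjacent, so at least 2 colors are needed.
A valid assignment using 2 colors: A=blue, B=blue, C=red, D=red, E=blue, F=blue, G=red, H=blue, I=blue, J=blue. Every edge joins two different colors.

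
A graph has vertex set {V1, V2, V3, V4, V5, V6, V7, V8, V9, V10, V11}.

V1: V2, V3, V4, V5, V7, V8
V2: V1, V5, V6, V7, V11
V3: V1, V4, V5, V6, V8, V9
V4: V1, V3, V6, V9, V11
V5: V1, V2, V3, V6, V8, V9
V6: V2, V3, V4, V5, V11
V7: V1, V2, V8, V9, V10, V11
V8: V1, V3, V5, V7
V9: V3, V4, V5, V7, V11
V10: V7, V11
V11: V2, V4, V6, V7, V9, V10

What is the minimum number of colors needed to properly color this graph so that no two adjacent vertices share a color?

4

V1, V3, V5, V8 are mutually adjacent (a clique of size 4), so at least 4 colors are needed.
A valid assignment using 4 colors: V1=2, V2=4, V3=1, V4=3, V5=3, V6=2, V7=3, V8=4, V9=2, V10=2, V11=1. Each edge has distinct colors on its endpoints.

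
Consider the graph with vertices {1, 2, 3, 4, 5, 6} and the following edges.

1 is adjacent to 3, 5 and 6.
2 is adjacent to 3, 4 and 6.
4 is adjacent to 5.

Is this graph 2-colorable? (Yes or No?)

The cycle 5-1-6-2-4-5 has odd length 5, so it cannot be 2-colored; at least 3 colors are needed.
So 2 colors are not enough.

No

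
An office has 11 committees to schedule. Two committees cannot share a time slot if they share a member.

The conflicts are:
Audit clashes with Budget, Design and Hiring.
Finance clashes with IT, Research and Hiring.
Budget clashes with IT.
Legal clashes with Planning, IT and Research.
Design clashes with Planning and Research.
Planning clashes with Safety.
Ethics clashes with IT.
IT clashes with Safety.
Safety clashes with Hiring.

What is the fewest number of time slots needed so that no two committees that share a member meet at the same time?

3

The cycle Audit-Budget-IT-Safety-Hiring-Audit has odd length 5, so it cannot be 2-colored; at least 3 time slots are needed.
3 time slots suffice: time slot 1 → {Audit, Planning, IT, Research}; time slot 2 → {Budget, Legal, Design, Ethics, Hiring}; time slot 3 → {Finance, Safety}. No two conflicting committees share a time slot.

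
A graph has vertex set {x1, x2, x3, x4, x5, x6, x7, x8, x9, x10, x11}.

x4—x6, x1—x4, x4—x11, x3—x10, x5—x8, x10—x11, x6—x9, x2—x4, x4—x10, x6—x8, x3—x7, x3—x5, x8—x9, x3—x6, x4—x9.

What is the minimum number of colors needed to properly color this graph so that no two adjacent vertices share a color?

x4, x10, x11 are pairwise adjacent, so at least 3 colors are needed.
3 colors suffice: color R → {x3, x4, x8}; color B → {x1, x2, x5, x6, x7, x10}; color G → {x9, x11}. No two adjacent vertices share a color.

3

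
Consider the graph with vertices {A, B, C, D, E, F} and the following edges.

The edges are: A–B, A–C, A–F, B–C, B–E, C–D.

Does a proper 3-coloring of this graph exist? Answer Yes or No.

The chromatic number is 3. A, B, C are mutually adjacent, so at least 3 colors are needed.
3 colors suffice: color red → {A, D, E}; color blue → {C, F}; color green → {B}.
That is already a proper 3-coloring.

Yes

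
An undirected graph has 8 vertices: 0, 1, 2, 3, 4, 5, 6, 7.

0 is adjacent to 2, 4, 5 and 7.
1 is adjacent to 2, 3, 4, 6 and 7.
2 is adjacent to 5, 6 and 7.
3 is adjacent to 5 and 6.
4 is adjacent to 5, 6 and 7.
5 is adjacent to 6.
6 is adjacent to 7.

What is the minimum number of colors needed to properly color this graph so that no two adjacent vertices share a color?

4

1, 2, 6, 7 form a clique, so at least 4 colors are needed.
4 colors suffice: color a → {0, 6}; color b → {2, 3, 4}; color c → {1, 5}; color d → {7}. Each edge has distinct colors on its endpoints.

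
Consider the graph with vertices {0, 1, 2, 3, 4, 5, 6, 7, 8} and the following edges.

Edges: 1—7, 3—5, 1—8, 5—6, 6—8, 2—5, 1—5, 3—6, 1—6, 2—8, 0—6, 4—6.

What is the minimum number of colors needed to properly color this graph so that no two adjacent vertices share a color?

3, 5, 6 form a triangle, so at least 3 colors are needed.
3 colors suffice: color red → {2, 6, 7}; color blue → {0, 4, 5, 8}; color green → {1, 3}. No two adjacent vertices share a color.

3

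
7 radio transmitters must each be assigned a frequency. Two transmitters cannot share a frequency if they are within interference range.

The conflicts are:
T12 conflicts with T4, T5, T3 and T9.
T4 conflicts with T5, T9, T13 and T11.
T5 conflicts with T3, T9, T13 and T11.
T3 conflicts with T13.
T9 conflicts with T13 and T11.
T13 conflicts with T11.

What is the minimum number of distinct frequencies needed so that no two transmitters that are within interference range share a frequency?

5

T4, T5, T9, T13, T11 all conflict with each other, so at least 5 frequencies are needed.
5 frequencies suffice: frequency 1 → {T5}; frequency 2 → {T12, T13}; frequency 3 → {T4, T3}; frequency 4 → {T9}; frequency 5 → {T11}. No two conflicting transmitters share a frequency.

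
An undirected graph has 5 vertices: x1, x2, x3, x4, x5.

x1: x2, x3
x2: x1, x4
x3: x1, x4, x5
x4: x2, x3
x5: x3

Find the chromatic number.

2

x1 and x3 are adjacent, so at least 2 colors are needed.
One proper 2-coloring: x1=B, x2=R, x3=R, x4=B, x5=B. Every edge joins two different colors.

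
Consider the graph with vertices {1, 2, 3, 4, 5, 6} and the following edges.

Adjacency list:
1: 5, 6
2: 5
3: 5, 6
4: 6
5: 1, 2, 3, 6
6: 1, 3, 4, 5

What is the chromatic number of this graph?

1, 5, 6 are mutually adjacent, so at least 3 colors are needed.
3 colors suffice: 1=green, 2=blue, 3=green, 4=red, 5=red, 6=blue. Every edge joins two different colors.

3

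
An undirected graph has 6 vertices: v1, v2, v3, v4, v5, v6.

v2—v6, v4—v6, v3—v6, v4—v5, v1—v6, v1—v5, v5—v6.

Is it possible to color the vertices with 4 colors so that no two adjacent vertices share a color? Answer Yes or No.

The chromatic number is 3. v1, v5, v6 are pairwise adjacent, so at least 3 colors are needed.
3 colors suffice: v1=3, v2=2, v3=2, v4=3, v5=2, v6=1.
Since 4 ≥ 3, a proper 4-coloring certainly exists.

Yes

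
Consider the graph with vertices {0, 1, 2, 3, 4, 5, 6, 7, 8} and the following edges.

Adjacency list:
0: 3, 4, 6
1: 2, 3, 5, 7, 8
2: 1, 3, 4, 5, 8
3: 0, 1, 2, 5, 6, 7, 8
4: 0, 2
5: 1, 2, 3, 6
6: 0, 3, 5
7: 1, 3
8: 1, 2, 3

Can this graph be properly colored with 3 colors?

1, 2, 3, 8 are mutually adjacent (a clique of size 4), so at least 4 colors are needed.
So 3 colors are not enough.

No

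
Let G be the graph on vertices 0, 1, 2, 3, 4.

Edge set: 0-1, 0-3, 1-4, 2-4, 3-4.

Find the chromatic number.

2

2 and 4 are adjacent, so at least 2 colors are needed.
One proper 2-coloring: 0=a, 1=b, 2=b, 3=b, 4=a. Every edge joins two different colors.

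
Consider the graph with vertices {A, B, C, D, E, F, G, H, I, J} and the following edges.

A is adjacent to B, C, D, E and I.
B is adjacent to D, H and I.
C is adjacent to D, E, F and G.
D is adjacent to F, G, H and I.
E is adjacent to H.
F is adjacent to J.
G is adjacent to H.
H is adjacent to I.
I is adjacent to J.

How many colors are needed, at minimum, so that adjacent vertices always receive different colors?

B, D, H, I form a clique, so at least 4 colors are needed.
4 colors suffice: color red → {D, E, J}; color blue → {C, I}; color green → {A, F, H}; color yellow → {B, G}. Each edge has distinct colors on its endpoints.

4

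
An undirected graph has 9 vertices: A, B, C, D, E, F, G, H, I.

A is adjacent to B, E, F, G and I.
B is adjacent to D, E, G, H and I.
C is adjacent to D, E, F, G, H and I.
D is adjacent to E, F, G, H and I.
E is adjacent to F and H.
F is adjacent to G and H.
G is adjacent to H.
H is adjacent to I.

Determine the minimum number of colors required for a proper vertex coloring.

C, D, E, F, H are pairwise adjacent (a clique of size 5), so at least 5 colors are needed.
5 colors suffice: color red → {A, H}; color blue → {D}; color green → {E, G, I}; color yellow → {B, C}; color purple → {F}. Each edge has distinct colors on its endpoints.

5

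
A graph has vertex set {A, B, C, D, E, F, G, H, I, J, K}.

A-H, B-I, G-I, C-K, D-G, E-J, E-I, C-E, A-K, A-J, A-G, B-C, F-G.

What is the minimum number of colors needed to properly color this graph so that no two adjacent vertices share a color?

The cycle G-I-E-J-A-G has odd length 5, so it cannot be 2-colored; at least 3 colors are needed.
3 colors suffice: color red → {B, E, G, H, K}; color blue → {A, C, D, F, I}; color green → {J}. Each edge has distinct colors on its endpoints.

3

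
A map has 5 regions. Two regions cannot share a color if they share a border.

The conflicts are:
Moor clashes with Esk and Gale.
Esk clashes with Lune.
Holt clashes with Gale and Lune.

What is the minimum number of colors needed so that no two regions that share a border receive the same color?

3

The cycle Moor-Gale-Holt-Lune-Esk-Moor has odd length 5, so it cannot be 2-colored; at least 3 colors are needed.
3 colors suffice: color 1 → {Moor, Holt}; color 2 → {Gale, Lune}; color 3 → {Esk}. Each listed conflict is separated.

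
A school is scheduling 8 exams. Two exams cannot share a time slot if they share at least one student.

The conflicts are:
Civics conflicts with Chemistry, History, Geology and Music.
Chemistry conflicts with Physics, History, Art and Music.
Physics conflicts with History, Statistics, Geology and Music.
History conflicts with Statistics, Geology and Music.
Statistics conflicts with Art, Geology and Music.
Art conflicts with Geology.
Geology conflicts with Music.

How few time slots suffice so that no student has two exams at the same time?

Physics, History, Statistics, Geology, Music all conflict with each other, so at least 5 time slots are needed.
A valid assignment using 5 time slots: Civics=4, Chemistry=1, Physics=5, History=2, Statistics=4, Art=2, Geology=1, Music=3. Each listed conflict is separated.

5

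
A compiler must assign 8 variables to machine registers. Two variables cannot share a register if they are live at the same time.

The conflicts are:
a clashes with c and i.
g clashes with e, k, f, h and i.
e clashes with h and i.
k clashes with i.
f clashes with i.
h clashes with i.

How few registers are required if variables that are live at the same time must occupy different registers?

g, e, h, i pairwise conflict, so at least 4 registers are needed.
Using 4 registers: a=2, g=2, e=4, k=3, c=1, f=3, h=3, i=1. Every pair that conflicts lands in different registers.

4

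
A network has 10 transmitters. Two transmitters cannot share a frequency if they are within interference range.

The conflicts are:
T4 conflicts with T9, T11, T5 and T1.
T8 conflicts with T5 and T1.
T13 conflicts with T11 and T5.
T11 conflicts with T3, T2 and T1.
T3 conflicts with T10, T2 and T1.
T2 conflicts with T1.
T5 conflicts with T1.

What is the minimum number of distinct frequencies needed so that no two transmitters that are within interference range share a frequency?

4

T11, T3, T2, T1 pairwise conflict, so at least 4 frequencies are needed.
A valid assignment using 4 frequencies: T4=3, T8=3, T9=1, T13=1, T11=2, T3=3, T10=1, T2=4, T5=2, T1=1. Every pair that conflicts lands in different frequencies.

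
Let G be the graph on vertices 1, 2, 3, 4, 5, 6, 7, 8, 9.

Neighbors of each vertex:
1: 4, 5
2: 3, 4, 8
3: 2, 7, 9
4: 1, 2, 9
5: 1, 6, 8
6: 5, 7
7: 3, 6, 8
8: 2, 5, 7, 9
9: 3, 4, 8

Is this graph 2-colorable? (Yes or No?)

No

The cycle 5-8-2-4-1-5 has odd length 5, so it cannot be 2-colored; at least 3 colors are needed.
So 2 colors are not enough.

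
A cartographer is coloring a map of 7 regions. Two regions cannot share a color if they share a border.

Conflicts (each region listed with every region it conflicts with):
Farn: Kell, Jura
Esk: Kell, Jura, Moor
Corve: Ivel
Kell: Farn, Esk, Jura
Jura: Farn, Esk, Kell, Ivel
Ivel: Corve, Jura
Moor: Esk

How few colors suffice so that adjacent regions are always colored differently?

3

Farn, Kell, Jura pairwise conflict, so at least 3 colors are needed.
3 colors suffice: color 1 → {Corve, Jura, Moor}; color 2 → {Farn, Esk, Ivel}; color 3 → {Kell}. Every pair that conflicts lands in different colors.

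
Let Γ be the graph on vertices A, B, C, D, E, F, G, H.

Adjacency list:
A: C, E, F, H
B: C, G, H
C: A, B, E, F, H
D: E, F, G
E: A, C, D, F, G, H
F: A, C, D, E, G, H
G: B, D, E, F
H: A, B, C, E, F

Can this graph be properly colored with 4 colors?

A, C, E, F, H are pairwise adjacent (a clique of size 5), so at least 5 colors are needed.
So 4 colors are not enough.

No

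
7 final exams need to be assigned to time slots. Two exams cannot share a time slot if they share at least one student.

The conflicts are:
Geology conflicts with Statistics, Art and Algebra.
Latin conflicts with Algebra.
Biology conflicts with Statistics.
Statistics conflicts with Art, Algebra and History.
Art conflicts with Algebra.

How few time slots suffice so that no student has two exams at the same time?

4

Geology, Statistics, Art, Algebra all conflict with each other, so at least 4 time slots are needed.
Using 4 time slots: Geology=3, Latin=1, Biology=2, Statistics=1, Art=4, Algebra=2, History=2. No two conflicting exams share a time slot.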